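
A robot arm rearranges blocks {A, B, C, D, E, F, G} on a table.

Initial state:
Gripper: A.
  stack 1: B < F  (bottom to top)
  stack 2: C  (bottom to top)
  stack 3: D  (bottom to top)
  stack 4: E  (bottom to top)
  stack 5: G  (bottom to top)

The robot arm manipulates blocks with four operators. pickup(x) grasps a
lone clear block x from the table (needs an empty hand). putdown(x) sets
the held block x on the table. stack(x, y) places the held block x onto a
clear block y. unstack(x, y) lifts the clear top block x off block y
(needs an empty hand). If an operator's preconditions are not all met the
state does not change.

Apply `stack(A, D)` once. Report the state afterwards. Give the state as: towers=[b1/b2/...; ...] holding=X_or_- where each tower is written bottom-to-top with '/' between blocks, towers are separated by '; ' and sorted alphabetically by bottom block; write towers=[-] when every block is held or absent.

before: towers=[B/F; C; D; E; G] holding=A
pre[stack(A, D)]: holding(A) ✓, clear(D) ✓, A≠D ✓
all met → apply stack(A, D)
after:  towers=[B/F; C; D/A; E; G] holding=-

towers=[B/F; C; D/A; E; G] holding=-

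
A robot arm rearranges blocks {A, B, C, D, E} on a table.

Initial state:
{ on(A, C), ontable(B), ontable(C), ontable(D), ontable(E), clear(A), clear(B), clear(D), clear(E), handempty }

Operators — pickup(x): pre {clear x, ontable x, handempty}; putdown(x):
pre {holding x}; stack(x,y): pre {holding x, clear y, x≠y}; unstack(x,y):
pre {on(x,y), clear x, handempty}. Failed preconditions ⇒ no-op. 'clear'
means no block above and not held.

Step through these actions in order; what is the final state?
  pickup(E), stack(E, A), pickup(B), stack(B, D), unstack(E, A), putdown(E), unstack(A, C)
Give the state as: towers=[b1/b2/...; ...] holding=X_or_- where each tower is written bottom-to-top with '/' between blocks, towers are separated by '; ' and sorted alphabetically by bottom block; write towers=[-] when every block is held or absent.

step 1 (pickup(E)): towers=[B; C/A; D] holding=E
step 2 (stack(E, A)): towers=[B; C/A/E; D] holding=-
step 3 (pickup(B)): towers=[C/A/E; D] holding=B
step 4 (stack(B, D)): towers=[C/A/E; D/B] holding=-
step 5 (unstack(E, A)): towers=[C/A; D/B] holding=E
step 6 (putdown(E)): towers=[C/A; D/B; E] holding=-
step 7 (unstack(A, C)): towers=[C; D/B; E] holding=A

towers=[C; D/B; E] holding=A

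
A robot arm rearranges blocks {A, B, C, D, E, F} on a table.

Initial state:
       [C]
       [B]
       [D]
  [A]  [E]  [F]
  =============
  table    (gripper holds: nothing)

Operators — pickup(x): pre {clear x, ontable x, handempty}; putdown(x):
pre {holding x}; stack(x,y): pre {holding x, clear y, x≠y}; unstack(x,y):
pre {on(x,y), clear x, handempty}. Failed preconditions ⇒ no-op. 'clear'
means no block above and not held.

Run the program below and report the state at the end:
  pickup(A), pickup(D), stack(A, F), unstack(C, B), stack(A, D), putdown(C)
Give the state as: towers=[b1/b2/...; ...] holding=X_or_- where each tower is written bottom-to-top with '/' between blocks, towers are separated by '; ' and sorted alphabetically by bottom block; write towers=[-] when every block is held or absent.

step 1 (pickup(A)): towers=[E/D/B/C; F] holding=A
step 2 (pickup(D)) [no-op]: towers=[E/D/B/C; F] holding=A
step 3 (stack(A, F)): towers=[E/D/B/C; F/A] holding=-
step 4 (unstack(C, B)): towers=[E/D/B; F/A] holding=C
step 5 (stack(A, D)) [no-op]: towers=[E/D/B; F/A] holding=C
step 6 (putdown(C)): towers=[C; E/D/B; F/A] holding=-

towers=[C; E/D/B; F/A] holding=-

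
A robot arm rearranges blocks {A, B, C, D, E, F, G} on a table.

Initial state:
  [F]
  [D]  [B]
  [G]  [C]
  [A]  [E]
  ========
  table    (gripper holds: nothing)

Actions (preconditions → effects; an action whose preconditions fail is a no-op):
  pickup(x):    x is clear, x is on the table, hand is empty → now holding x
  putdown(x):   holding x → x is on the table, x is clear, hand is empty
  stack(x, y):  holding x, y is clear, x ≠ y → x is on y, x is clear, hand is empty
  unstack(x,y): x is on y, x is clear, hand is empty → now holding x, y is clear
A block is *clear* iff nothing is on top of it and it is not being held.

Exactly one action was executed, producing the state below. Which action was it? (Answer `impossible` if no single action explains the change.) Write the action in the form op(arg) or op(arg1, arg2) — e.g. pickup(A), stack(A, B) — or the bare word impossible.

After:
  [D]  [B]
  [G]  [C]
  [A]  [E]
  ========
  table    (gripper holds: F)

unstack(F, D)

target: towers=[A/G/D; E/C/B] holding=F
     unstack(B, C) → towers=[A/G/D/F; E/C] holding=B
     unstack(F, D) → towers=[A/G/D; E/C/B] holding=F  ← match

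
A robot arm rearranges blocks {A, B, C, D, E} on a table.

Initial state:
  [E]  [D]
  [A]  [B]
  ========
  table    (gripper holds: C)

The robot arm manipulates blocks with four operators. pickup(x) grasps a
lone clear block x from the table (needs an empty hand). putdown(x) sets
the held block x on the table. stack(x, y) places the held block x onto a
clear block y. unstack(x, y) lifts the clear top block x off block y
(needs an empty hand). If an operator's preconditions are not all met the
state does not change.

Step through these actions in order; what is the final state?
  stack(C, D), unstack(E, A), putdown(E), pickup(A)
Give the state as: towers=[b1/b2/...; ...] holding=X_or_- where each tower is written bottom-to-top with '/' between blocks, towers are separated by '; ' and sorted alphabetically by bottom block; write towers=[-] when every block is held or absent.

towers=[B/D/C; E] holding=A

step 1 (stack(C, D)): towers=[A/E; B/D/C] holding=-
step 2 (unstack(E, A)): towers=[A; B/D/C] holding=E
step 3 (putdown(E)): towers=[A; B/D/C; E] holding=-
step 4 (pickup(A)): towers=[B/D/C; E] holding=A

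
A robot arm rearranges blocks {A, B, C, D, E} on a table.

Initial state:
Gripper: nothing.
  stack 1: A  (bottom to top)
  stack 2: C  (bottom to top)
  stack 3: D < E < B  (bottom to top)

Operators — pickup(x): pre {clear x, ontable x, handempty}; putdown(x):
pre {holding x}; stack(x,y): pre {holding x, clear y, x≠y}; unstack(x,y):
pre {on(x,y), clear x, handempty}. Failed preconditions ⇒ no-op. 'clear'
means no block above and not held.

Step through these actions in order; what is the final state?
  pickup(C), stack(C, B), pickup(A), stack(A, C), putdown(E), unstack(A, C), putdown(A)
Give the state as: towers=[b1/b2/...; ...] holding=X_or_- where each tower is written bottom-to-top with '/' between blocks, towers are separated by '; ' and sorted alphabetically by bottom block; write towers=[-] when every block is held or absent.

step 1 (pickup(C)): towers=[A; D/E/B] holding=C
step 2 (stack(C, B)): towers=[A; D/E/B/C] holding=-
step 3 (pickup(A)): towers=[D/E/B/C] holding=A
step 4 (stack(A, C)): towers=[D/E/B/C/A] holding=-
step 5 (putdown(E)) [no-op]: towers=[D/E/B/C/A] holding=-
step 6 (unstack(A, C)): towers=[D/E/B/C] holding=A
step 7 (putdown(A)): towers=[A; D/E/B/C] holding=-

towers=[A; D/E/B/C] holding=-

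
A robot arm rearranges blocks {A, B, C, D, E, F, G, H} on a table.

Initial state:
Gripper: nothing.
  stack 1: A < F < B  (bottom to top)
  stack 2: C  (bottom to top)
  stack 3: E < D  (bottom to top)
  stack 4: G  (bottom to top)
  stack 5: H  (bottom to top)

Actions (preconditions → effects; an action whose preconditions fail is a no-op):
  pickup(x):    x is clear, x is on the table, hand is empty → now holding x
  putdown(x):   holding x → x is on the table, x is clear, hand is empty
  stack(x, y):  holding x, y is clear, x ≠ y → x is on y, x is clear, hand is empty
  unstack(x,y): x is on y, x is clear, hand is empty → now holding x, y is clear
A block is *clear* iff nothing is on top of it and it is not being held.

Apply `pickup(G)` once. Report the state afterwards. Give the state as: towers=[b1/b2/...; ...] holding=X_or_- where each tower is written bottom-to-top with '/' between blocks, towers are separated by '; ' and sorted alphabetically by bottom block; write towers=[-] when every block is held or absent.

before: towers=[A/F/B; C; E/D; G; H] holding=-
pre[pickup(G)]: clear(G) ok, ontable(G) ok, handempty ok
all met → apply pickup(G)
after:  towers=[A/F/B; C; E/D; H] holding=G

towers=[A/F/B; C; E/D; H] holding=G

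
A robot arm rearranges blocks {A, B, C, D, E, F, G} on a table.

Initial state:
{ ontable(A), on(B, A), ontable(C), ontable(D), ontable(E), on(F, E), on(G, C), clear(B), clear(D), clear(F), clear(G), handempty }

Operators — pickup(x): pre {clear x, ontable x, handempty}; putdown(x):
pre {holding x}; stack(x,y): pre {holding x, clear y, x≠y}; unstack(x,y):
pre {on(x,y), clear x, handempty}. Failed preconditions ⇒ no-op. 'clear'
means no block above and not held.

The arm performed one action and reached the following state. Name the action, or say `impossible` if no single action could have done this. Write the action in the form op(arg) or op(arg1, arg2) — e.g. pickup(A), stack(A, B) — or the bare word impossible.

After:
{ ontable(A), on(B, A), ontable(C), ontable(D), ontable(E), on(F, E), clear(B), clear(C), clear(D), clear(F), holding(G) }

unstack(G, C)

target: towers=[A/B; C; D; E/F] holding=G
     unstack(B, A) → towers=[A; C/G; D; E/F] holding=B
     unstack(F, E) → towers=[A/B; C/G; D; E] holding=F
     unstack(G, C) → towers=[A/B; C; D; E/F] holding=G  ← match
         pickup(D) → towers=[A/B; C/G; E/F] holding=D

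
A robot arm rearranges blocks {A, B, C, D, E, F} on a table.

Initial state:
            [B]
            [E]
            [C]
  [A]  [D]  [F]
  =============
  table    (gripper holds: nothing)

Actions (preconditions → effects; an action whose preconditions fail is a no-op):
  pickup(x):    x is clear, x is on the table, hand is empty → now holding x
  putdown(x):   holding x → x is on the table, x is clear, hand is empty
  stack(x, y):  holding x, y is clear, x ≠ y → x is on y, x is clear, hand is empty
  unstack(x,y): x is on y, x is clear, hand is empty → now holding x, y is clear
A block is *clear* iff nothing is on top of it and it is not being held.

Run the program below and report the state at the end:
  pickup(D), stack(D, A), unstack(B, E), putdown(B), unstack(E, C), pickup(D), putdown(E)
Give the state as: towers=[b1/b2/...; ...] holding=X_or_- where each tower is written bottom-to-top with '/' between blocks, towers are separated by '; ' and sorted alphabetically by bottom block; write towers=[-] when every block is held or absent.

towers=[A/D; B; E; F/C] holding=-

step 1 (pickup(D)): towers=[A; F/C/E/B] holding=D
step 2 (stack(D, A)): towers=[A/D; F/C/E/B] holding=-
step 3 (unstack(B, E)): towers=[A/D; F/C/E] holding=B
step 4 (putdown(B)): towers=[A/D; B; F/C/E] holding=-
step 5 (unstack(E, C)): towers=[A/D; B; F/C] holding=E
step 6 (pickup(D)) [no-op]: towers=[A/D; B; F/C] holding=E
step 7 (putdown(E)): towers=[A/D; B; E; F/C] holding=-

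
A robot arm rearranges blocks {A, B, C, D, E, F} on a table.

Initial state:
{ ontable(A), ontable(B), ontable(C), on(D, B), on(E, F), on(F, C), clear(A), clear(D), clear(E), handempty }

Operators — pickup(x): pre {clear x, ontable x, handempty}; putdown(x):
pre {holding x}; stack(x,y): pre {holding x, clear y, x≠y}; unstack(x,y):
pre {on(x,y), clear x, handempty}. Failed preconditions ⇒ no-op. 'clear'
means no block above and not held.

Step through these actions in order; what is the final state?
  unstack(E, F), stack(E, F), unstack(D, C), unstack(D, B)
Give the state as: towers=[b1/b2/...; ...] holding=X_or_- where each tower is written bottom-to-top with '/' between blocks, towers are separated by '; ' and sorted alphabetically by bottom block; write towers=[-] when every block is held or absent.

step 1 (unstack(E, F)): towers=[A; B/D; C/F] holding=E
step 2 (stack(E, F)): towers=[A; B/D; C/F/E] holding=-
step 3 (unstack(D, C)) [no-op]: towers=[A; B/D; C/F/E] holding=-
step 4 (unstack(D, B)): towers=[A; B; C/F/E] holding=D

towers=[A; B; C/F/E] holding=D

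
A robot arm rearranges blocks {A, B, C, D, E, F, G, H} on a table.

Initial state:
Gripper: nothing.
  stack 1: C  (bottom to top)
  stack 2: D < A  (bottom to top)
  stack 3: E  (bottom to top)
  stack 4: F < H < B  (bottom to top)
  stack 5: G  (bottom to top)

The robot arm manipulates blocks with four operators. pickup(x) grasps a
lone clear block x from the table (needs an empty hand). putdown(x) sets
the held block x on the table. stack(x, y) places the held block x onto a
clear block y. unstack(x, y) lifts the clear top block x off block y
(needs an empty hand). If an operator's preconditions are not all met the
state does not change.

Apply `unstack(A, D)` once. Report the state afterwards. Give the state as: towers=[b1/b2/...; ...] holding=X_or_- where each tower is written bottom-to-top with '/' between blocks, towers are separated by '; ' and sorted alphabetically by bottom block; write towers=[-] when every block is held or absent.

towers=[C; D; E; F/H/B; G] holding=A

before: towers=[C; D/A; E; F/H/B; G] holding=-
pre[unstack(A, D)]: on(A,D) yes, clear(A) yes, handempty yes
all met → apply unstack(A, D)
after:  towers=[C; D; E; F/H/B; G] holding=A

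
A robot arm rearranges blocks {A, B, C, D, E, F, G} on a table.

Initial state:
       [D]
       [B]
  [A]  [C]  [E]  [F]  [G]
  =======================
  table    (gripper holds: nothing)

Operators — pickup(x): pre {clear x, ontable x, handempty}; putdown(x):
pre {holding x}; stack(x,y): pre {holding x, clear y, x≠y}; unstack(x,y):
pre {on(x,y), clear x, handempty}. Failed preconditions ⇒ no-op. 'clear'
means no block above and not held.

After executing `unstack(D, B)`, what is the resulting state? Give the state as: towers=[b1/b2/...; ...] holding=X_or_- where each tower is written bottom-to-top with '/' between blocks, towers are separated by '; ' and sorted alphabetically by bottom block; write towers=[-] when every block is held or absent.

towers=[A; C/B; E; F; G] holding=D

before: towers=[A; C/B/D; E; F; G] holding=-
pre[unstack(D, B)]: on(D,B) yes, clear(D) yes, handempty yes
all met → apply unstack(D, B)
after:  towers=[A; C/B; E; F; G] holding=D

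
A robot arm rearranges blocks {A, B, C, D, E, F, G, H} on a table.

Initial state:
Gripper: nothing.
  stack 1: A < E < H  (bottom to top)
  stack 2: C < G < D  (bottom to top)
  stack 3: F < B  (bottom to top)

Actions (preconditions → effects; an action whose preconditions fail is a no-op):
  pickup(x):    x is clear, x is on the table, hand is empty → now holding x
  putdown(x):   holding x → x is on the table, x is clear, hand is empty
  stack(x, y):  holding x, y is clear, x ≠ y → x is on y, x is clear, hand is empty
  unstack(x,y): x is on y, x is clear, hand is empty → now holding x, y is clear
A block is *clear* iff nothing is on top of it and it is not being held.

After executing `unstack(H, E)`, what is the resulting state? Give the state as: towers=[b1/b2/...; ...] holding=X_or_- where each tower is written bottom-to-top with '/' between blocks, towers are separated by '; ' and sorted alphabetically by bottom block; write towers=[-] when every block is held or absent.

towers=[A/E; C/G/D; F/B] holding=H

before: towers=[A/E/H; C/G/D; F/B] holding=-
pre[unstack(H, E)]: on(H,E) ✓, clear(H) ✓, handempty ✓
all met → apply unstack(H, E)
after:  towers=[A/E; C/G/D; F/B] holding=H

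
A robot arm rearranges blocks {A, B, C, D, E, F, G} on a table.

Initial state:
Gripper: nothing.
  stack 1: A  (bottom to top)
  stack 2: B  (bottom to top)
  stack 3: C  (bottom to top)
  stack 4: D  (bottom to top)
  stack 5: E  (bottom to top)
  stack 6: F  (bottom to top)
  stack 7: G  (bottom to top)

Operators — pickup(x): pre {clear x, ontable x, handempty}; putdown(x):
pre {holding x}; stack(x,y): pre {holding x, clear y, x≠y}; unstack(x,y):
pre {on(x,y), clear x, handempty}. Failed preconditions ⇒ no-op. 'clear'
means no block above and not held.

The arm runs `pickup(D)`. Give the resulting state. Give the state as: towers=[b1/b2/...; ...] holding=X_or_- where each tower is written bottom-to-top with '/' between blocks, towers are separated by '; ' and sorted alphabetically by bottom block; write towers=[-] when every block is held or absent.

towers=[A; B; C; E; F; G] holding=D

before: towers=[A; B; C; D; E; F; G] holding=-
pre[pickup(D)]: clear(D) ok, ontable(D) ok, handempty ok
all met → apply pickup(D)
after:  towers=[A; B; C; E; F; G] holding=D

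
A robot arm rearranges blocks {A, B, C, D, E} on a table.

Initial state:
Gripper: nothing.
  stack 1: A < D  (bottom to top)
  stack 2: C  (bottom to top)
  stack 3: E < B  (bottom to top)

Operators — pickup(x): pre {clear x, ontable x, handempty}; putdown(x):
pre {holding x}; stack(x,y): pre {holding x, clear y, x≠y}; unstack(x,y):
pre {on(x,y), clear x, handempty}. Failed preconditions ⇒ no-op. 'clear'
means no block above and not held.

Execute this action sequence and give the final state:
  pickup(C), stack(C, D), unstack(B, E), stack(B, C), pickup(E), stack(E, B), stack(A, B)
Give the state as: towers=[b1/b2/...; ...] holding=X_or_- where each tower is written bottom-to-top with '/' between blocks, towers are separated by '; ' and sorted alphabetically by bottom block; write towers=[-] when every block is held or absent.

towers=[A/D/C/B/E] holding=-

step 1 (pickup(C)): towers=[A/D; E/B] holding=C
step 2 (stack(C, D)): towers=[A/D/C; E/B] holding=-
step 3 (unstack(B, E)): towers=[A/D/C; E] holding=B
step 4 (stack(B, C)): towers=[A/D/C/B; E] holding=-
step 5 (pickup(E)): towers=[A/D/C/B] holding=E
step 6 (stack(E, B)): towers=[A/D/C/B/E] holding=-
step 7 (stack(A, B)) [no-op]: towers=[A/D/C/B/E] holding=-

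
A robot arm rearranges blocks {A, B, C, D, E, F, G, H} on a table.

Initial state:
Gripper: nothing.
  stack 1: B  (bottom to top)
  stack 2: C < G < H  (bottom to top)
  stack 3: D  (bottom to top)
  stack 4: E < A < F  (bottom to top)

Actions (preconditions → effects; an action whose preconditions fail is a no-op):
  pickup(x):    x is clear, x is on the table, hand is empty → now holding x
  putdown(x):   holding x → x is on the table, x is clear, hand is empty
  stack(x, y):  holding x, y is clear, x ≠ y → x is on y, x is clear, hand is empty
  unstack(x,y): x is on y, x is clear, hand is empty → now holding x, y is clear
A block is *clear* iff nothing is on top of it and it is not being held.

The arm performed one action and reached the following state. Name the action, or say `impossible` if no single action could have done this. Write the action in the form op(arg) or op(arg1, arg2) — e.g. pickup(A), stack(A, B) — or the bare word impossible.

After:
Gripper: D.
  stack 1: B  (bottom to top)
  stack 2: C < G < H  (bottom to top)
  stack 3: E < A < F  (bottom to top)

pickup(D)

target: towers=[B; C/G/H; E/A/F] holding=D
     unstack(H, G) → towers=[B; C/G; D; E/A/F] holding=H
         pickup(B) → towers=[C/G/H; D; E/A/F] holding=B
     unstack(F, A) → towers=[B; C/G/H; D; E/A] holding=F
         pickup(D) → towers=[B; C/G/H; E/A/F] holding=D  ← match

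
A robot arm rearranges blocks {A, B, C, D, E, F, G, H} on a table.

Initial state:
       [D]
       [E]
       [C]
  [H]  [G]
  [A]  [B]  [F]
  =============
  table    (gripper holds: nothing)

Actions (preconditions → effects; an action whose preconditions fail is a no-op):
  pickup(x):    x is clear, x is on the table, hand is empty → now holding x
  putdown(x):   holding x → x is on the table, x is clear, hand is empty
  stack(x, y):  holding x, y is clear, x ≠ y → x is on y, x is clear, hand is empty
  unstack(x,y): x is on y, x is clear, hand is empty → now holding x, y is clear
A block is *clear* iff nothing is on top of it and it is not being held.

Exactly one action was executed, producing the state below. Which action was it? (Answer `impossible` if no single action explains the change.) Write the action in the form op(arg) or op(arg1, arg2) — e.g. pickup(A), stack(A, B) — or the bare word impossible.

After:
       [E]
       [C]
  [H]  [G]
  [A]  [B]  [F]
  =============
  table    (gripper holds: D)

unstack(D, E)

target: towers=[A/H; B/G/C/E; F] holding=D
     unstack(H, A) → towers=[A; B/G/C/E/D; F] holding=H
         pickup(F) → towers=[A/H; B/G/C/E/D] holding=F
     unstack(D, E) → towers=[A/H; B/G/C/E; F] holding=D  ← match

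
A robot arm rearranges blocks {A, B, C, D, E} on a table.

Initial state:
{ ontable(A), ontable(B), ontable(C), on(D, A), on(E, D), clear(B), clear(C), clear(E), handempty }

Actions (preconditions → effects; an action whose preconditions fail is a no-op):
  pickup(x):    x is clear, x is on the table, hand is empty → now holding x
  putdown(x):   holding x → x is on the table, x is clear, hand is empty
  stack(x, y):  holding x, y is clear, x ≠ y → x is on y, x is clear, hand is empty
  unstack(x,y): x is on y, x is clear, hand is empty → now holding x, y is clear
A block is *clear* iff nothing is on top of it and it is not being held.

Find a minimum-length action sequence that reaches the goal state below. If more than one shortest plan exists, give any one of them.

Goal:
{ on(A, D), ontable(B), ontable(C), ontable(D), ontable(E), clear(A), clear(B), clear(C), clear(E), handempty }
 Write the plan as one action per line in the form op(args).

unstack(E, D)
putdown(E)
unstack(D, A)
putdown(D)
pickup(A)
stack(A, D)

step 1 (unstack(E, D)): towers=[A/D; B; C] holding=E
step 2 (putdown(E)): towers=[A/D; B; C; E] holding=-
step 3 (unstack(D, A)): towers=[A; B; C; E] holding=D
step 4 (putdown(D)): towers=[A; B; C; D; E] holding=-
step 5 (pickup(A)): towers=[B; C; D; E] holding=A
step 6 (stack(A, D)): towers=[B; C; D/A; E] holding=-
goal check: towers=[B; C; D/A; E] holding=- — reached (length 6, optimal by BFS)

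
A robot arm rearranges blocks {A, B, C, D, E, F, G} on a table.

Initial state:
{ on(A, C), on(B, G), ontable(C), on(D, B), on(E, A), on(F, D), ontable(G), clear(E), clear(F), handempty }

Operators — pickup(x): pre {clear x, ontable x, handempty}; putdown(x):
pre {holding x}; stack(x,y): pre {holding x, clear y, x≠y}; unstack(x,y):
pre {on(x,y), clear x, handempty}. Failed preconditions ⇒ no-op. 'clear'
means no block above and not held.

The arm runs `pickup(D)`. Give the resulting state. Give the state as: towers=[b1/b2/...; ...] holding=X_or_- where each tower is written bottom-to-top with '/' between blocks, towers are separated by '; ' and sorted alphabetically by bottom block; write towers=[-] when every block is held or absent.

before: towers=[C/A/E; G/B/D/F] holding=-
pre[pickup(D)]: clear(D) fail, ontable(D) fail, handempty ok
clear(D), ontable(D) unmet → pickup(D) is a no-op
after:  towers=[C/A/E; G/B/D/F] holding=-

towers=[C/A/E; G/B/D/F] holding=-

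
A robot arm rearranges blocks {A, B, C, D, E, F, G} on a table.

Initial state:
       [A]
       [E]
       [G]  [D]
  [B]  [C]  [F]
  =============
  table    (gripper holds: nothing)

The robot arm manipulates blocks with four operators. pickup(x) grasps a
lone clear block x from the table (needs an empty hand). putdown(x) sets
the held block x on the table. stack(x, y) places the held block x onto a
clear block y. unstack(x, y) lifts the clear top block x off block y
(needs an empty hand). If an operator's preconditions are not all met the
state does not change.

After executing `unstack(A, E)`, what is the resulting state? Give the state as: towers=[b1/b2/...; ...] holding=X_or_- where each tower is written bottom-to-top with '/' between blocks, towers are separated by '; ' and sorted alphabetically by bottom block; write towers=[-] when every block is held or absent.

before: towers=[B; C/G/E/A; F/D] holding=-
pre[unstack(A, E)]: on(A,E) ✓, clear(A) ✓, handempty ✓
all met → apply unstack(A, E)
after:  towers=[B; C/G/E; F/D] holding=A

towers=[B; C/G/E; F/D] holding=A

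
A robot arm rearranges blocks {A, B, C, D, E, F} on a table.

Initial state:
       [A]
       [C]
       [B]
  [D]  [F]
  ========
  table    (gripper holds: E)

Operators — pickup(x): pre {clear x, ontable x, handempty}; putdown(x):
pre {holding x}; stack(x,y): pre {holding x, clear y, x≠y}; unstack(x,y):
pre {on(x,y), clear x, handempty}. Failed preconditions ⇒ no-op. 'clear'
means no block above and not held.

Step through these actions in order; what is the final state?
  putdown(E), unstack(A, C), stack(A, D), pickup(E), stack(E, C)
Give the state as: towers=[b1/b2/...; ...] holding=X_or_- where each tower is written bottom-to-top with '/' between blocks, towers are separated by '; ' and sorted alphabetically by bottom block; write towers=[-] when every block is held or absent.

step 1 (putdown(E)): towers=[D; E; F/B/C/A] holding=-
step 2 (unstack(A, C)): towers=[D; E; F/B/C] holding=A
step 3 (stack(A, D)): towers=[D/A; E; F/B/C] holding=-
step 4 (pickup(E)): towers=[D/A; F/B/C] holding=E
step 5 (stack(E, C)): towers=[D/A; F/B/C/E] holding=-

towers=[D/A; F/B/C/E] holding=-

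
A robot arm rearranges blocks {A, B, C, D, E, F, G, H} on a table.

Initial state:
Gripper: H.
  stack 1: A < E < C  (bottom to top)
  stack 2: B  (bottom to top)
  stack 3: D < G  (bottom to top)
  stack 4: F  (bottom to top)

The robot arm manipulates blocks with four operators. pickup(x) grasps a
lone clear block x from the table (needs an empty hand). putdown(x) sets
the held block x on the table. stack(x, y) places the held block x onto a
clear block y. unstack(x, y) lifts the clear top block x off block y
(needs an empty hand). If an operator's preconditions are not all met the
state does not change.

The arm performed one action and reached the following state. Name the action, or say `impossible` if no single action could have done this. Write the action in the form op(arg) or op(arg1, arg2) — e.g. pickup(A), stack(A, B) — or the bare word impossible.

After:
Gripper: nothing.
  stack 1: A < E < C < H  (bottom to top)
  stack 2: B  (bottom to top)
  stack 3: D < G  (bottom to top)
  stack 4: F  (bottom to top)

target: towers=[A/E/C/H; B; D/G; F] holding=-
        putdown(H) → towers=[A/E/C; B; D/G; F; H] holding=-
       stack(H, G) → towers=[A/E/C; B; D/G/H; F] holding=-
       stack(H, B) → towers=[A/E/C; B/H; D/G; F] holding=-
       stack(H, F) → towers=[A/E/C; B; D/G; F/H] holding=-
       stack(H, C) → towers=[A/E/C/H; B; D/G; F] holding=-  ← match

stack(H, C)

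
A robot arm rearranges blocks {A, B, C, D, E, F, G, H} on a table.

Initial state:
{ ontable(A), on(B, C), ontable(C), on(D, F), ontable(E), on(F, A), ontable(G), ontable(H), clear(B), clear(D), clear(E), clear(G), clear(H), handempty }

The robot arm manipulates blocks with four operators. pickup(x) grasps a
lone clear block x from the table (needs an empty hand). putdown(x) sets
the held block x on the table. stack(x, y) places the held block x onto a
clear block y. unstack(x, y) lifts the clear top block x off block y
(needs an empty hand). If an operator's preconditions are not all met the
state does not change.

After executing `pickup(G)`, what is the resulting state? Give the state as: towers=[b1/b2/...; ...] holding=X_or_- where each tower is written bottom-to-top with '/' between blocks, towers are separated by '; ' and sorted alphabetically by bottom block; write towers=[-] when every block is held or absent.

towers=[A/F/D; C/B; E; H] holding=G

before: towers=[A/F/D; C/B; E; G; H] holding=-
pre[pickup(G)]: clear(G) yes, ontable(G) yes, handempty yes
all met → apply pickup(G)
after:  towers=[A/F/D; C/B; E; H] holding=G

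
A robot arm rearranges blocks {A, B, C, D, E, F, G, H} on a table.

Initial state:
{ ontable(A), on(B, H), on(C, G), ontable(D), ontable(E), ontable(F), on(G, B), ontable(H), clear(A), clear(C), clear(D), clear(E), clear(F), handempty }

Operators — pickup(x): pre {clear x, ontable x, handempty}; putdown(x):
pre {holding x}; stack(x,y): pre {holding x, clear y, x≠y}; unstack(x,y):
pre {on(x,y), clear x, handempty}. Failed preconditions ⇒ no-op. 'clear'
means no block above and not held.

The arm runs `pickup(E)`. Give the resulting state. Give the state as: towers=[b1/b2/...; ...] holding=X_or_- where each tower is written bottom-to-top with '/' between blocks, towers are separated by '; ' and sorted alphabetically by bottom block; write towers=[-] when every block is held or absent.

before: towers=[A; D; E; F; H/B/G/C] holding=-
pre[pickup(E)]: clear(E) ok, ontable(E) ok, handempty ok
all met → apply pickup(E)
after:  towers=[A; D; F; H/B/G/C] holding=E

towers=[A; D; F; H/B/G/C] holding=E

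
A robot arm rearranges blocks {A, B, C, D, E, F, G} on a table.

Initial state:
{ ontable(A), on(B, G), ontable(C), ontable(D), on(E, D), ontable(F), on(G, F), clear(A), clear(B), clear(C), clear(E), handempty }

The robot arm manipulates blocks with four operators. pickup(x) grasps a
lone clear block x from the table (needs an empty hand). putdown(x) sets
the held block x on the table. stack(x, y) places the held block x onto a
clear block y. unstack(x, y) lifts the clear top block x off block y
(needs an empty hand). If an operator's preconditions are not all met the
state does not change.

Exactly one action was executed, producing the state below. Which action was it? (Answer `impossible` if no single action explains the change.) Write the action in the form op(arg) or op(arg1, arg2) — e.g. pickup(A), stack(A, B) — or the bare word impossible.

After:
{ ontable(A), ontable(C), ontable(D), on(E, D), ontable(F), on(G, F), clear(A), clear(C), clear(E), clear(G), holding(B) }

target: towers=[A; C; D/E; F/G] holding=B
     unstack(B, G) → towers=[A; C; D/E; F/G] holding=B  ← match
         pickup(A) → towers=[C; D/E; F/G/B] holding=A
     unstack(E, D) → towers=[A; C; D; F/G/B] holding=E
         pickup(C) → towers=[A; D/E; F/G/B] holding=C

unstack(B, G)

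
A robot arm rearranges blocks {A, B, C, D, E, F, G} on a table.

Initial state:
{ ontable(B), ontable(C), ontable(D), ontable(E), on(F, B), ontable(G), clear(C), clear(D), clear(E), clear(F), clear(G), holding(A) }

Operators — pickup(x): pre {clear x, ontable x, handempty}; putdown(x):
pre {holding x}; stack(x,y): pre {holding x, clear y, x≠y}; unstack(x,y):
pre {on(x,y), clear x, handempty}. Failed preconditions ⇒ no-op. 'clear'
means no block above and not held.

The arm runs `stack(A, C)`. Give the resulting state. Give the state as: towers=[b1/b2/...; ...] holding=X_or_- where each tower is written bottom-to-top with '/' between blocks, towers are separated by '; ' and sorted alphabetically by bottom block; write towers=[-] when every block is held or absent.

towers=[B/F; C/A; D; E; G] holding=-

before: towers=[B/F; C; D; E; G] holding=A
pre[stack(A, C)]: holding(A) ok, clear(C) ok, A≠C ok
all met → apply stack(A, C)
after:  towers=[B/F; C/A; D; E; G] holding=-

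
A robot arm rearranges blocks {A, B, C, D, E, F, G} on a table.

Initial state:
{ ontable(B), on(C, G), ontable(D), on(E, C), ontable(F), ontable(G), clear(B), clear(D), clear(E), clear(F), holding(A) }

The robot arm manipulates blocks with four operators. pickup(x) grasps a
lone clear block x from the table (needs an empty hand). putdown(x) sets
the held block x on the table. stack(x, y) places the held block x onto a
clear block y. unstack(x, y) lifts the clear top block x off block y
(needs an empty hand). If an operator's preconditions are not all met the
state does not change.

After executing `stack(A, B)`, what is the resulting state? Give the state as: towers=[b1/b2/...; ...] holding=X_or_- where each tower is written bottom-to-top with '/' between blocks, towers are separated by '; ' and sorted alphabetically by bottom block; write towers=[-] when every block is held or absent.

towers=[B/A; D; F; G/C/E] holding=-

before: towers=[B; D; F; G/C/E] holding=A
pre[stack(A, B)]: holding(A) yes, clear(B) yes, A≠B yes
all met → apply stack(A, B)
after:  towers=[B/A; D; F; G/C/E] holding=-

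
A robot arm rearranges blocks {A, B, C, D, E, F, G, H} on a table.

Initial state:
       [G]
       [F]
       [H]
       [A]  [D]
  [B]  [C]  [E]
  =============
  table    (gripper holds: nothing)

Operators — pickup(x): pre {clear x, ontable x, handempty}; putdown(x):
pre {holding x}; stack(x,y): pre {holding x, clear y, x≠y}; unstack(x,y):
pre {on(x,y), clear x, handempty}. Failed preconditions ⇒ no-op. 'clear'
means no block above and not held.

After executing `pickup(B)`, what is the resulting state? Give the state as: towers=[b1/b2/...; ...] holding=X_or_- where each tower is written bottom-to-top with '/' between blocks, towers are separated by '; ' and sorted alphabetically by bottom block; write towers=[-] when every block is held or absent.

towers=[C/A/H/F/G; E/D] holding=B

before: towers=[B; C/A/H/F/G; E/D] holding=-
pre[pickup(B)]: clear(B) ✓, ontable(B) ✓, handempty ✓
all met → apply pickup(B)
after:  towers=[C/A/H/F/G; E/D] holding=B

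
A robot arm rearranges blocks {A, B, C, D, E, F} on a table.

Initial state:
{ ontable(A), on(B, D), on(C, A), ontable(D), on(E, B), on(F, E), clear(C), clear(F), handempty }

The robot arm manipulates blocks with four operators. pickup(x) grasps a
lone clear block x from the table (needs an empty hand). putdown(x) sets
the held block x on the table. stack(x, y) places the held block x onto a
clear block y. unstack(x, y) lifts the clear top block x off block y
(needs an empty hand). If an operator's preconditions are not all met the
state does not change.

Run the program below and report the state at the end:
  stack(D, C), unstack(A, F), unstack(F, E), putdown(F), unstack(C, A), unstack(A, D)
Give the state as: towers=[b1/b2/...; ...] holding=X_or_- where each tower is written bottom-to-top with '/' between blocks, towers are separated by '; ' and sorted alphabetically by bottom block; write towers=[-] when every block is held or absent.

towers=[A; D/B/E; F] holding=C

step 1 (stack(D, C)) [no-op]: towers=[A/C; D/B/E/F] holding=-
step 2 (unstack(A, F)) [no-op]: towers=[A/C; D/B/E/F] holding=-
step 3 (unstack(F, E)): towers=[A/C; D/B/E] holding=F
step 4 (putdown(F)): towers=[A/C; D/B/E; F] holding=-
step 5 (unstack(C, A)): towers=[A; D/B/E; F] holding=C
step 6 (unstack(A, D)) [no-op]: towers=[A; D/B/E; F] holding=C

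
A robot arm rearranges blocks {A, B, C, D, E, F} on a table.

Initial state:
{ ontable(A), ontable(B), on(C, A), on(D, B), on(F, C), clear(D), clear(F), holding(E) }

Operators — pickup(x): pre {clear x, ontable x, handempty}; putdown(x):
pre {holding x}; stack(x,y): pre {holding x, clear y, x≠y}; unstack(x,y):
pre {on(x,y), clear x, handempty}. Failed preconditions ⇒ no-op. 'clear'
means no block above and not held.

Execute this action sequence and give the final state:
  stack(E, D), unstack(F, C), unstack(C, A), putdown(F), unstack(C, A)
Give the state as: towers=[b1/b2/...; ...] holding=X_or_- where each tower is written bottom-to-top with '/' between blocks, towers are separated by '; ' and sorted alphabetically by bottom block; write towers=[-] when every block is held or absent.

towers=[A; B/D/E; F] holding=C

step 1 (stack(E, D)): towers=[A/C/F; B/D/E] holding=-
step 2 (unstack(F, C)): towers=[A/C; B/D/E] holding=F
step 3 (unstack(C, A)) [no-op]: towers=[A/C; B/D/E] holding=F
step 4 (putdown(F)): towers=[A/C; B/D/E; F] holding=-
step 5 (unstack(C, A)): towers=[A; B/D/E; F] holding=C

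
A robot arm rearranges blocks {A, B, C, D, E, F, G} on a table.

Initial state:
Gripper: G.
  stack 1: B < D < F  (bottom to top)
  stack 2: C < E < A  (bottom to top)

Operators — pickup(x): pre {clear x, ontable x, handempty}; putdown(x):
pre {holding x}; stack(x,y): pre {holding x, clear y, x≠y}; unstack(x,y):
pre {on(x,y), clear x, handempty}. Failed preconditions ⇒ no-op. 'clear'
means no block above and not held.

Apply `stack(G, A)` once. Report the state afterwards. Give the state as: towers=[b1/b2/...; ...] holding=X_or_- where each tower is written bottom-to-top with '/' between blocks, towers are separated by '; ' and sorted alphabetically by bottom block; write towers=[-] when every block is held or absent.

before: towers=[B/D/F; C/E/A] holding=G
pre[stack(G, A)]: holding(G) ✓, clear(A) ✓, G≠A ✓
all met → apply stack(G, A)
after:  towers=[B/D/F; C/E/A/G] holding=-

towers=[B/D/F; C/E/A/G] holding=-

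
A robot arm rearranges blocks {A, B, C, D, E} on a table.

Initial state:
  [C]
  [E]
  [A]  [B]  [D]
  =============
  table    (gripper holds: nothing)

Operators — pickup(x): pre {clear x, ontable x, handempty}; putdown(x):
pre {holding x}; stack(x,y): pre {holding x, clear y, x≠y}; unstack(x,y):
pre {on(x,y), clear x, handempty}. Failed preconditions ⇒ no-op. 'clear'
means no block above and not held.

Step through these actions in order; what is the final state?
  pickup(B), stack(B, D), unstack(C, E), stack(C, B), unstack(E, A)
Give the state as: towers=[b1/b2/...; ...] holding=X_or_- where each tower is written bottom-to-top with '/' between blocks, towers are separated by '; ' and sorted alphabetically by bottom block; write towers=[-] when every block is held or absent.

step 1 (pickup(B)): towers=[A/E/C; D] holding=B
step 2 (stack(B, D)): towers=[A/E/C; D/B] holding=-
step 3 (unstack(C, E)): towers=[A/E; D/B] holding=C
step 4 (stack(C, B)): towers=[A/E; D/B/C] holding=-
step 5 (unstack(E, A)): towers=[A; D/B/C] holding=E

towers=[A; D/B/C] holding=E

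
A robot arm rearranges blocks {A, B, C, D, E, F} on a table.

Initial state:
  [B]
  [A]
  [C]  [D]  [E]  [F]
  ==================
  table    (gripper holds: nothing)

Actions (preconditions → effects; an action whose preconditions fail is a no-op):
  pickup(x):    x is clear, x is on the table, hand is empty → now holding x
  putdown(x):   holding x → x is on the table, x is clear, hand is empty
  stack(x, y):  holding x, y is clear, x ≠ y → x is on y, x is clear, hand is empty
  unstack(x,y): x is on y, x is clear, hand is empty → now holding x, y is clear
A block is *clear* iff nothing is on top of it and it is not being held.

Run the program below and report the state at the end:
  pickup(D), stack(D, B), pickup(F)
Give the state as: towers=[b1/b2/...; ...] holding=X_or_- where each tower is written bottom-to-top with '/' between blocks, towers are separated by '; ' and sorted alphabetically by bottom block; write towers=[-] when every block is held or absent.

step 1 (pickup(D)): towers=[C/A/B; E; F] holding=D
step 2 (stack(D, B)): towers=[C/A/B/D; E; F] holding=-
step 3 (pickup(F)): towers=[C/A/B/D; E] holding=F

towers=[C/A/B/D; E] holding=F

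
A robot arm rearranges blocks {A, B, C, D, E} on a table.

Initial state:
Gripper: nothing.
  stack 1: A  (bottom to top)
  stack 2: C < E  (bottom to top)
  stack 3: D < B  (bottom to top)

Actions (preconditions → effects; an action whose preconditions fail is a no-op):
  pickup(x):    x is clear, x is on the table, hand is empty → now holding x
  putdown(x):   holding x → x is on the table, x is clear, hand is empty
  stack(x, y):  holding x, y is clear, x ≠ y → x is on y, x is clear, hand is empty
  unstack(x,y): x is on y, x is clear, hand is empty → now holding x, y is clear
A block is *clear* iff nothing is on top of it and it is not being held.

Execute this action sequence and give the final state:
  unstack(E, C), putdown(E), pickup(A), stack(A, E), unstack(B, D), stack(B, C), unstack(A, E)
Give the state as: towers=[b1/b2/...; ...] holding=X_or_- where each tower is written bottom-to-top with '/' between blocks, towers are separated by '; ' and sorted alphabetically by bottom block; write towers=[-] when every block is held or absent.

towers=[C/B; D; E] holding=A

step 1 (unstack(E, C)): towers=[A; C; D/B] holding=E
step 2 (putdown(E)): towers=[A; C; D/B; E] holding=-
step 3 (pickup(A)): towers=[C; D/B; E] holding=A
step 4 (stack(A, E)): towers=[C; D/B; E/A] holding=-
step 5 (unstack(B, D)): towers=[C; D; E/A] holding=B
step 6 (stack(B, C)): towers=[C/B; D; E/A] holding=-
step 7 (unstack(A, E)): towers=[C/B; D; E] holding=A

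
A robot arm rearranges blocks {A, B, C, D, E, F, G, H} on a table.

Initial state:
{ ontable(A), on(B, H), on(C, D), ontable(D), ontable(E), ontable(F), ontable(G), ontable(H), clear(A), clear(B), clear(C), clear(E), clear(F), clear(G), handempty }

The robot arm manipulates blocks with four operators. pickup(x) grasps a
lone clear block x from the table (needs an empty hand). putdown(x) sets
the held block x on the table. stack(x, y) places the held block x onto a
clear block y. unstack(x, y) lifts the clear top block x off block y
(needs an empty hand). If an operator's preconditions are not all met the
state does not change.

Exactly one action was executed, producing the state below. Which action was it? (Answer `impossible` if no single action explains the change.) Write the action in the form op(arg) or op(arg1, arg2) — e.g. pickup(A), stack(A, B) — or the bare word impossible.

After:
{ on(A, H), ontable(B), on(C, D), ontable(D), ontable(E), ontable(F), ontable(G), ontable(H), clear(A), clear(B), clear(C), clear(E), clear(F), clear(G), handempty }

impossible

target: towers=[B; D/C; E; F; G; H/A] holding=-
         pickup(G) → towers=[A; D/C; E; F; H/B] holding=G
         pickup(A) → towers=[D/C; E; F; G; H/B] holding=A
         pickup(E) → towers=[A; D/C; F; G; H/B] holding=E
     unstack(B, H) → towers=[A; D/C; E; F; G; H] holding=B
         pickup(F) → towers=[A; D/C; E; G; H/B] holding=F
     unstack(C, D) → towers=[A; D; E; F; G; H/B] holding=C
none of the 6 applicable actions match → impossible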